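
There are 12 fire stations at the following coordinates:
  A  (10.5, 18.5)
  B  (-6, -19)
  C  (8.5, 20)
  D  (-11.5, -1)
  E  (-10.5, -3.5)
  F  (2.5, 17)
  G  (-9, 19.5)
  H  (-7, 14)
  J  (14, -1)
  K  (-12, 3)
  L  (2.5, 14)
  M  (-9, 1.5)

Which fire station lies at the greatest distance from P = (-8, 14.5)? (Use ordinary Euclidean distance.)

Squared Euclidean distances:
|PA|² = (-8−10.5)² + (14.5−18.5)² = 342.25 + 16 = 358.25
|PB|² = (-8−(-6))² + (14.5−(-19))² = 4 + 1122.25 = 1126.25
|PC|² = (-8−8.5)² + (14.5−20)² = 272.25 + 30.25 = 302.5
|PD|² = (-8−(-11.5))² + (14.5−(-1))² = 12.25 + 240.25 = 252.5
|PE|² = (-8−(-10.5))² + (14.5−(-3.5))² = 6.25 + 324 = 330.25
|PF|² = (-8−2.5)² + (14.5−17)² = 110.25 + 6.25 = 116.5
|PG|² = (-8−(-9))² + (14.5−19.5)² = 1 + 25 = 26
|PH|² = (-8−(-7))² + (14.5−14)² = 1 + 0.25 = 1.25
|PJ|² = (-8−14)² + (14.5−(-1))² = 484 + 240.25 = 724.25
|PK|² = (-8−(-12))² + (14.5−3)² = 16 + 132.25 = 148.25
|PL|² = (-8−2.5)² + (14.5−14)² = 110.25 + 0.25 = 110.5
|PM|² = (-8−(-9))² + (14.5−1.5)² = 1 + 169 = 170
The largest is to B.

B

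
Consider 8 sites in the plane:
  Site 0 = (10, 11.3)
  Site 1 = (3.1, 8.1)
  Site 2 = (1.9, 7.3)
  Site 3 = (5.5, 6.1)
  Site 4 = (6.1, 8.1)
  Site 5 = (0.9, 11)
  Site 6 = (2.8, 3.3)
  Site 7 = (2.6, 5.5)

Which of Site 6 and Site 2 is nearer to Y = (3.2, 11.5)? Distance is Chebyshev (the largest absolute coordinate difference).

Site 2

d(Y, Site 6) = max(0.4, 8.2) = 8.2
d(Y, Site 2) = max(1.3, 4.2) = 4.2
8.2 > 4.2, so Site 2 is closer.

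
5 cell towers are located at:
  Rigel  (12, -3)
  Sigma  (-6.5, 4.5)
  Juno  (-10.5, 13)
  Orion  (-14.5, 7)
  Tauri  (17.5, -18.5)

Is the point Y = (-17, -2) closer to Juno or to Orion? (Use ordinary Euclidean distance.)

Compare squared distances:
d²(Y, Juno) = (-17−(-10.5))² + (-2−13)² = 42.25 + 225 = 267.25
d²(Y, Orion) = (-17−(-14.5))² + (-2−7)² = 6.25 + 81 = 87.25
267.25 > 87.25, so Orion is closer.

Orion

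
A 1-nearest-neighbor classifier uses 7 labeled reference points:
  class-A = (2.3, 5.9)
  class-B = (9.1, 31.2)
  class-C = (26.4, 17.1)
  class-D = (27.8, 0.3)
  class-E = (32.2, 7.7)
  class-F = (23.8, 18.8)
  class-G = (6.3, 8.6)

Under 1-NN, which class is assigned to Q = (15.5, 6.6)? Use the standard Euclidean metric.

class-G

Since √ is increasing, it suffices to compare squared distances:
d²(Q, class-A) = (15.5−2.3)² + (6.6−5.9)² = 174.24 + 0.49 = 174.73
d²(Q, class-B) = (15.5−9.1)² + (6.6−31.2)² = 40.96 + 605.16 = 646.12
d²(Q, class-C) = (15.5−26.4)² + (6.6−17.1)² = 118.81 + 110.25 = 229.06
d²(Q, class-D) = (15.5−27.8)² + (6.6−0.3)² = 151.29 + 39.69 = 190.98
d²(Q, class-E) = (15.5−32.2)² + (6.6−7.7)² = 278.89 + 1.21 = 280.1
d²(Q, class-F) = (15.5−23.8)² + (6.6−18.8)² = 68.89 + 148.84 = 217.73
d²(Q, class-G) = (15.5−6.3)² + (6.6−8.6)² = 84.64 + 4 = 88.64
The smallest is to class-G, so Q lies in the Voronoi region of class-G.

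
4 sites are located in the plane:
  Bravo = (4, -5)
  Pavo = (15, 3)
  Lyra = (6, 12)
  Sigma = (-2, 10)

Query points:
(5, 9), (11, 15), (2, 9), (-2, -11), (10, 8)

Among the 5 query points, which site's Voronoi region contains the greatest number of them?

Lyra

(5, 9) — d² to each: Bravo:197, Pavo:136, Lyra:10, Sigma:50 → nearest is Lyra
(11, 15) — d² to each: Bravo:449, Pavo:160, Lyra:34, Sigma:194 → nearest is Lyra
(2, 9) — d² to each: Bravo:200, Pavo:205, Lyra:25, Sigma:17 → nearest is Sigma
(-2, -11) — d² to each: Bravo:72, Pavo:485, Lyra:593, Sigma:441 → nearest is Bravo
(10, 8) — d² to each: Bravo:205, Pavo:50, Lyra:32, Sigma:148 → nearest is Lyra
Tally — Bravo:1, Lyra:3, Sigma:1. Lyra captures the most (3).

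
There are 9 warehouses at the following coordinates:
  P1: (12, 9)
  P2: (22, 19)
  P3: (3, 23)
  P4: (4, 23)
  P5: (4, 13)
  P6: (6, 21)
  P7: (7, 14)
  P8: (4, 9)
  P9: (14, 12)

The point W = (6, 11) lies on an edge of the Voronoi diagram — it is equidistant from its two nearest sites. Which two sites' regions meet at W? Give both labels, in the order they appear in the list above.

Squared distances from W to each site:
|WP1|² = (6−12)² + (11−9)² = 36 + 4 = 40
|WP2|² = (6−22)² + (11−19)² = 256 + 64 = 320
|WP3|² = (6−3)² + (11−23)² = 9 + 144 = 153
|WP4|² = (6−4)² + (11−23)² = 4 + 144 = 148
|WP5|² = (6−4)² + (11−13)² = 4 + 4 = 8
|WP6|² = (6−6)² + (11−21)² = 0 + 100 = 100
|WP7|² = (6−7)² + (11−14)² = 1 + 9 = 10
|WP8|² = (6−4)² + (11−9)² = 4 + 4 = 8
|WP9|² = (6−14)² + (11−12)² = 64 + 1 = 65
W is equidistant from P5 and P8 (both at squared distance 8), and every other site is strictly farther — so W lies on the P5–P8 Voronoi edge.

P5 and P8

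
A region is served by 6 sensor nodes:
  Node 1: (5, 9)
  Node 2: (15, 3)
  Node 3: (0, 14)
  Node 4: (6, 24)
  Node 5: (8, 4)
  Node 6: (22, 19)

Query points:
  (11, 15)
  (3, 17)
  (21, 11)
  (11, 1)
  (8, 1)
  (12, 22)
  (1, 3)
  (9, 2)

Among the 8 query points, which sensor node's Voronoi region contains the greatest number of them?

(11, 15) — d² to each: Node 1:72, Node 2:160, Node 3:122, Node 4:106, Node 5:130, Node 6:137 → nearest is Node 1
(3, 17) — d² to each: Node 1:68, Node 2:340, Node 3:18, Node 4:58, Node 5:194, Node 6:365 → nearest is Node 3
(21, 11) — d² to each: Node 1:260, Node 2:100, Node 3:450, Node 4:394, Node 5:218, Node 6:65 → nearest is Node 6
(11, 1) — d² to each: Node 1:100, Node 2:20, Node 3:290, Node 4:554, Node 5:18, Node 6:445 → nearest is Node 5
(8, 1) — d² to each: Node 1:73, Node 2:53, Node 3:233, Node 4:533, Node 5:9, Node 6:520 → nearest is Node 5
(12, 22) — d² to each: Node 1:218, Node 2:370, Node 3:208, Node 4:40, Node 5:340, Node 6:109 → nearest is Node 4
(1, 3) — d² to each: Node 1:52, Node 2:196, Node 3:122, Node 4:466, Node 5:50, Node 6:697 → nearest is Node 5
(9, 2) — d² to each: Node 1:65, Node 2:37, Node 3:225, Node 4:493, Node 5:5, Node 6:458 → nearest is Node 5
Tally — Node 1:1, Node 3:1, Node 4:1, Node 5:4, Node 6:1. Node 5 captures the most (4).

Node 5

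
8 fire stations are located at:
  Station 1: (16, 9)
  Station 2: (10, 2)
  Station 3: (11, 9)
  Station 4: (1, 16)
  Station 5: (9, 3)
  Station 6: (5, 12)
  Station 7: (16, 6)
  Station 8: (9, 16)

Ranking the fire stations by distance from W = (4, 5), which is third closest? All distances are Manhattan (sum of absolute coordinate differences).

d(W, Station 1) = 12 + 4 = 16
d(W, Station 2) = 6 + 3 = 9
d(W, Station 3) = 7 + 4 = 11
d(W, Station 4) = 3 + 11 = 14
d(W, Station 5) = 5 + 2 = 7
d(W, Station 6) = 1 + 7 = 8
d(W, Station 7) = 12 + 1 = 13
d(W, Station 8) = 5 + 11 = 16
Sorted ascending: Station 5, Station 6, Station 2, Station 3, … — the third-nearest is Station 2.

Station 2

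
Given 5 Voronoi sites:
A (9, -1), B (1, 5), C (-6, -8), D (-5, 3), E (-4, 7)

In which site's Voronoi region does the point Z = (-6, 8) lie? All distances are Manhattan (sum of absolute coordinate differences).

d(Z,A) = |-6−9| + |8−(-1)| = 15 + 9 = 24
d(Z,B) = |-6−1| + |8−5| = 7 + 3 = 10
d(Z,C) = |-6−(-6)| + |8−(-8)| = 0 + 16 = 16
d(Z,D) = |-6−(-5)| + |8−3| = 1 + 5 = 6
d(Z,E) = |-6−(-4)| + |8−7| = 2 + 1 = 3
Minimum is at E.

E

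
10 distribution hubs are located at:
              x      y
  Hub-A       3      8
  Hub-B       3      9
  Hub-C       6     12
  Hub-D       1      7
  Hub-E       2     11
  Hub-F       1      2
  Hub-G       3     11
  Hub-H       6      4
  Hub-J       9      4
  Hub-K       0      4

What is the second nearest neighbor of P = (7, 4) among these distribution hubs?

Hub-J

Squared Euclidean distances:
d²(P, Hub-A) = 16 + 16 = 32
d²(P, Hub-B) = 16 + 25 = 41
d²(P, Hub-C) = 1 + 64 = 65
d²(P, Hub-D) = 36 + 9 = 45
d²(P, Hub-E) = 25 + 49 = 74
d²(P, Hub-F) = 36 + 4 = 40
d²(P, Hub-G) = 16 + 49 = 65
d²(P, Hub-H) = 1 + 0 = 1
d²(P, Hub-J) = 4 + 0 = 4
d²(P, Hub-K) = 49 + 0 = 49
Sorted ascending: Hub-H, Hub-J, Hub-A, … — the second-nearest is Hub-J.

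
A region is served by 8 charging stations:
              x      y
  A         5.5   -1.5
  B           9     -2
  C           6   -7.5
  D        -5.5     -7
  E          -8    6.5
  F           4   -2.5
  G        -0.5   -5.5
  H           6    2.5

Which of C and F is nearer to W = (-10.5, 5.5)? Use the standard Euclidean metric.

Compare squared distances:
|WC|² = (-10.5−6)² + (5.5−(-7.5))² = 272.25 + 169 = 441.25
|WF|² = (-10.5−4)² + (5.5−(-2.5))² = 210.25 + 64 = 274.25
441.25 > 274.25, so F is closer.

F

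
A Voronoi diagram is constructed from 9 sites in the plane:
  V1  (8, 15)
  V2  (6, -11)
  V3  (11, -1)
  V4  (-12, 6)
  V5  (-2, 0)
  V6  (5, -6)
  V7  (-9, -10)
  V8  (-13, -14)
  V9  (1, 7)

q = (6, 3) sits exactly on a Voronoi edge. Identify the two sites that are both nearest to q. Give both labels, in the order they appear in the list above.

V3 and V9

Squared distances from q to each site:
|qV1|² = 4 + 144 = 148
|qV2|² = 0 + 196 = 196
|qV3|² = 25 + 16 = 41
|qV4|² = 324 + 9 = 333
|qV5|² = 64 + 9 = 73
|qV6|² = 1 + 81 = 82
|qV7|² = 225 + 169 = 394
|qV8|² = 361 + 289 = 650
|qV9|² = 25 + 16 = 41
q is equidistant from V3 and V9 (both at squared distance 41), and every other site is strictly farther — so q lies on the V3–V9 Voronoi edge.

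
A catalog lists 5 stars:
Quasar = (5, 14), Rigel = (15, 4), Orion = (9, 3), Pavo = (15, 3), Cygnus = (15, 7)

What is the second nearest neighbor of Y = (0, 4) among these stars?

Quasar

Compare squared distances (the ordering matches that of the actual distances):
d²(Y, Quasar) = (0−5)² + (4−14)² = 25 + 100 = 125
d²(Y, Rigel) = (0−15)² + (4−4)² = 225 + 0 = 225
d²(Y, Orion) = (0−9)² + (4−3)² = 81 + 1 = 82
d²(Y, Pavo) = (0−15)² + (4−3)² = 225 + 1 = 226
d²(Y, Cygnus) = (0−15)² + (4−7)² = 225 + 9 = 234
Sorted ascending: Orion, Quasar, Rigel, … — the second-nearest is Quasar.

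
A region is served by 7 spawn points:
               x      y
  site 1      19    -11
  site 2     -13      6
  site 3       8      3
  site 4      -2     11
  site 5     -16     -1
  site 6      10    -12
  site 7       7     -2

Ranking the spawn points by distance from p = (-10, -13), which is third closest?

site 6

Squared Euclidean distances:
d²(p, site 1) = (-10−19)² + (-13−(-11))² = 841 + 4 = 845
d²(p, site 2) = (-10−(-13))² + (-13−6)² = 9 + 361 = 370
d²(p, site 3) = (-10−8)² + (-13−3)² = 324 + 256 = 580
d²(p, site 4) = (-10−(-2))² + (-13−11)² = 64 + 576 = 640
d²(p, site 5) = (-10−(-16))² + (-13−(-1))² = 36 + 144 = 180
d²(p, site 6) = (-10−10)² + (-13−(-12))² = 400 + 1 = 401
d²(p, site 7) = (-10−7)² + (-13−(-2))² = 289 + 121 = 410
Sorted ascending: site 5, site 2, site 6, site 7, … — the third-nearest is site 6.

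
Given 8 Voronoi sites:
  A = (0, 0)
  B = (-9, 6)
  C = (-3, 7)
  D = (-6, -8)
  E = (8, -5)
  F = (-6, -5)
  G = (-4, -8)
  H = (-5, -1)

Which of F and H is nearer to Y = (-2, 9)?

Compare squared distances:
|YF|² = (-2−(-6))² + (9−(-5))² = 16 + 196 = 212
|YH|² = (-2−(-5))² + (9−(-1))² = 9 + 100 = 109
212 > 109, so H is closer.

H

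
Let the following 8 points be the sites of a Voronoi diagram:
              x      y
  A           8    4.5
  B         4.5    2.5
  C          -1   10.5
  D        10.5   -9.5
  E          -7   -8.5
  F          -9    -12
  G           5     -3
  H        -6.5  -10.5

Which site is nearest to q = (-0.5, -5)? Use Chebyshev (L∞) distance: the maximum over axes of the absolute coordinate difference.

G

d(q,A) = max(8.5, 9.5) = 9.5
d(q,B) = max(5, 7.5) = 7.5
d(q,C) = max(0.5, 15.5) = 15.5
d(q,D) = max(11, 4.5) = 11
d(q,E) = max(6.5, 3.5) = 6.5
d(q,F) = max(8.5, 7) = 8.5
d(q,G) = max(5.5, 2) = 5.5
d(q,H) = max(6, 5.5) = 6
The smallest is to G, so q lies in the Voronoi region of G.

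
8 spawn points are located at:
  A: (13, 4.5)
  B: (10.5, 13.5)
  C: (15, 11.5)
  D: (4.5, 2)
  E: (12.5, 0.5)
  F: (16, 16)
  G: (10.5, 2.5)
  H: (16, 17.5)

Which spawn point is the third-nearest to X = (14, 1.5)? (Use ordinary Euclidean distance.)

Squared Euclidean distances:
|XA|² = 1 + 9 = 10
|XB|² = 12.25 + 144 = 156.25
|XC|² = 1 + 100 = 101
|XD|² = 90.25 + 0.25 = 90.5
|XE|² = 2.25 + 1 = 3.25
|XF|² = 4 + 210.25 = 214.25
|XG|² = 12.25 + 1 = 13.25
|XH|² = 4 + 256 = 260
Sorted ascending: E, A, G, D, … — the third-nearest is G.

G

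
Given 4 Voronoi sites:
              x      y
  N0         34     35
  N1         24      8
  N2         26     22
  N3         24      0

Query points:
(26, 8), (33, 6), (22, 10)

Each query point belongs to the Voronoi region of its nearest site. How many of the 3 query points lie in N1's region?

(26, 8) — d² to each: N0:793, N1:4, N2:196, N3:68 → nearest is N1
(33, 6) — d² to each: N0:842, N1:85, N2:305, N3:117 → nearest is N1
(22, 10) — d² to each: N0:769, N1:8, N2:160, N3:104 → nearest is N1
3 of the 3 points have N1 as nearest.

3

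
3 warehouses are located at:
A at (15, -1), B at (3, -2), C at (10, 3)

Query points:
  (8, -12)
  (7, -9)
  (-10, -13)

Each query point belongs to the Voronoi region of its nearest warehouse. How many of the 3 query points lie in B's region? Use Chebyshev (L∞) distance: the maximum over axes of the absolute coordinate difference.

3

(8, -12) — d to each: A:11, B:10, C:15 → nearest is B
(7, -9) — d to each: A:8, B:7, C:12 → nearest is B
(-10, -13) — d to each: A:25, B:13, C:20 → nearest is B
3 of the 3 points have B as nearest.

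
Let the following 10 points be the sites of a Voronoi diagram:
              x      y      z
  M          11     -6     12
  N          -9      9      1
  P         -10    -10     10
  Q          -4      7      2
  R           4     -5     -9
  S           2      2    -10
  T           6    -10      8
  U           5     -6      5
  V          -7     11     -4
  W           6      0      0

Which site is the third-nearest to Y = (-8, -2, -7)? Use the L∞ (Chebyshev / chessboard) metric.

N

d(Y,M) = max(19, 4, 19) = 19
d(Y,N) = max(1, 11, 8) = 11
d(Y,P) = max(2, 8, 17) = 17
d(Y,Q) = max(4, 9, 9) = 9
d(Y,R) = max(12, 3, 2) = 12
d(Y,S) = max(10, 4, 3) = 10
d(Y,T) = max(14, 8, 15) = 15
d(Y,U) = max(13, 4, 12) = 13
d(Y,V) = max(1, 13, 3) = 13
d(Y,W) = max(14, 2, 7) = 14
Sorted ascending: Q, S, N, R, … — the third-nearest is N.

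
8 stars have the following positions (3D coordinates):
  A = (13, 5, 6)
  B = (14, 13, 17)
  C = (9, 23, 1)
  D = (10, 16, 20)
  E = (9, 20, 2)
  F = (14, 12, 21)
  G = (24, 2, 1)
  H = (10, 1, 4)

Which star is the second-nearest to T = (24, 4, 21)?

B

Compare squared distances (the ordering matches that of the actual distances):
|TA|² = 121 + 1 + 225 = 347
|TB|² = 100 + 81 + 16 = 197
|TC|² = 225 + 361 + 400 = 986
|TD|² = 196 + 144 + 1 = 341
|TE|² = 225 + 256 + 361 = 842
|TF|² = 100 + 64 + 0 = 164
|TG|² = 0 + 4 + 400 = 404
|TH|² = 196 + 9 + 289 = 494
Sorted ascending: F, B, D, … — the second-nearest is B.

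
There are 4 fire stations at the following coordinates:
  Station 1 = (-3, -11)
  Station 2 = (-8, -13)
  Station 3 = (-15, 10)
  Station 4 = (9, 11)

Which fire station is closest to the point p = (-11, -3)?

Compare squared distances (the ordering matches that of the actual distances):
d²(p, Station 1) = 64 + 64 = 128
d²(p, Station 2) = 9 + 100 = 109
d²(p, Station 3) = 16 + 169 = 185
d²(p, Station 4) = 400 + 196 = 596
Station 2 is nearest.

Station 2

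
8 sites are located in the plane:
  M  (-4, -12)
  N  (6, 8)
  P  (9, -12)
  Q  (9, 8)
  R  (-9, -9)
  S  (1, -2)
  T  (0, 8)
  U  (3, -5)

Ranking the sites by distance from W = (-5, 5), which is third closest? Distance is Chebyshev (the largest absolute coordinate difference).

d(W,M) = max(1, 17) = 17
d(W,N) = max(11, 3) = 11
d(W,P) = max(14, 17) = 17
d(W,Q) = max(14, 3) = 14
d(W,R) = max(4, 14) = 14
d(W,S) = max(6, 7) = 7
d(W,T) = max(5, 3) = 5
d(W,U) = max(8, 10) = 10
Sorted ascending: T, S, U, N, … — the third-nearest is U.

U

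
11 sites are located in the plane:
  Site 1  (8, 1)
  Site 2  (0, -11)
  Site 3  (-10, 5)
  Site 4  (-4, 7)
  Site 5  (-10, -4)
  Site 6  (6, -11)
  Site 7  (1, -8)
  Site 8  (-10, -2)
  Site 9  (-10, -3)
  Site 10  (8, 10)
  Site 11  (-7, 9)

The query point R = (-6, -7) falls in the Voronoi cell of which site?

Site 5

Squared Euclidean distances:
d²(R, Site 1) = 196 + 64 = 260
d²(R, Site 2) = 36 + 16 = 52
d²(R, Site 3) = 16 + 144 = 160
d²(R, Site 4) = 4 + 196 = 200
d²(R, Site 5) = 16 + 9 = 25
d²(R, Site 6) = 144 + 16 = 160
d²(R, Site 7) = 49 + 1 = 50
d²(R, Site 8) = 16 + 25 = 41
d²(R, Site 9) = 16 + 16 = 32
d²(R, Site 10) = 196 + 289 = 485
d²(R, Site 11) = 1 + 256 = 257
The smallest is to Site 5, so R lies in the Voronoi region of Site 5.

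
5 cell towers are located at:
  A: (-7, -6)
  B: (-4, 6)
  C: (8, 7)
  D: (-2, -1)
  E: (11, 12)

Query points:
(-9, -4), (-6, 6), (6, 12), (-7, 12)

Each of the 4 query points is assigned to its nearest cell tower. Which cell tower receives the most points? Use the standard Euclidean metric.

(-9, -4) — d² to each: A:8, B:125, C:410, D:58, E:656 → nearest is A
(-6, 6) — d² to each: A:145, B:4, C:197, D:65, E:325 → nearest is B
(6, 12) — d² to each: A:493, B:136, C:29, D:233, E:25 → nearest is E
(-7, 12) — d² to each: A:324, B:45, C:250, D:194, E:324 → nearest is B
Tally — A:1, B:2, E:1. B captures the most (2).

B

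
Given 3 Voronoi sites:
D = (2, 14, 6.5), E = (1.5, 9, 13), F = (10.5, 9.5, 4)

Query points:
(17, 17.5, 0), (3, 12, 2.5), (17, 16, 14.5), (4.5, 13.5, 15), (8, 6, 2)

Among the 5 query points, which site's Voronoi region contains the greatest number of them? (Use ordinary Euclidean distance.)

(17, 17.5, 0) — d² to each: D:279.5, E:481.5, F:122.25 → nearest is F
(3, 12, 2.5) — d² to each: D:21, E:121.5, F:64.75 → nearest is D
(17, 16, 14.5) — d² to each: D:293, E:291.5, F:194.75 → nearest is F
(4.5, 13.5, 15) — d² to each: D:78.75, E:33.25, F:173 → nearest is E
(8, 6, 2) — d² to each: D:120.25, E:172.25, F:22.5 → nearest is F
Tally — D:1, E:1, F:3. F captures the most (3).

F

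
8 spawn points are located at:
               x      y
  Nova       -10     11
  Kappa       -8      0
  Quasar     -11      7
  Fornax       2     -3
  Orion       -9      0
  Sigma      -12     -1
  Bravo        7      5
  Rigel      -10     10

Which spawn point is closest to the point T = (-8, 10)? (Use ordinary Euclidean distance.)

Compare squared distances (the ordering matches that of the actual distances):
d²(T, Nova) = (-8−(-10))² + (10−11)² = 4 + 1 = 5
d²(T, Kappa) = (-8−(-8))² + (10−0)² = 0 + 100 = 100
d²(T, Quasar) = (-8−(-11))² + (10−7)² = 9 + 9 = 18
d²(T, Fornax) = (-8−2)² + (10−(-3))² = 100 + 169 = 269
d²(T, Orion) = (-8−(-9))² + (10−0)² = 1 + 100 = 101
d²(T, Sigma) = (-8−(-12))² + (10−(-1))² = 16 + 121 = 137
d²(T, Bravo) = (-8−7)² + (10−5)² = 225 + 25 = 250
d²(T, Rigel) = (-8−(-10))² + (10−10)² = 4 + 0 = 4
The smallest is to Rigel, so T lies in the Voronoi region of Rigel.

Rigel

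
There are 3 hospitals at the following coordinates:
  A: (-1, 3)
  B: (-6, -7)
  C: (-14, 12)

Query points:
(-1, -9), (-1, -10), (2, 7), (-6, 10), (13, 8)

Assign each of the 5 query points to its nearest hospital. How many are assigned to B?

2

(-1, -9) — d² to each: A:144, B:29, C:610 → nearest is B
(-1, -10) — d² to each: A:169, B:34, C:653 → nearest is B
(2, 7) — d² to each: A:25, B:260, C:281 → nearest is A
(-6, 10) — d² to each: A:74, B:289, C:68 → nearest is C
(13, 8) — d² to each: A:221, B:586, C:745 → nearest is A
2 of the 5 points have B as nearest.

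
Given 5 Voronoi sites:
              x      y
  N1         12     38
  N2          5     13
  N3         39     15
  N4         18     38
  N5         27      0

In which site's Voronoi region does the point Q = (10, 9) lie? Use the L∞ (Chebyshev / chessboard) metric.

N2

d(Q,N1) = max(2, 29) = 29
d(Q,N2) = max(5, 4) = 5
d(Q,N3) = max(29, 6) = 29
d(Q,N4) = max(8, 29) = 29
d(Q,N5) = max(17, 9) = 17
The smallest is to N2, so Q lies in the Voronoi region of N2.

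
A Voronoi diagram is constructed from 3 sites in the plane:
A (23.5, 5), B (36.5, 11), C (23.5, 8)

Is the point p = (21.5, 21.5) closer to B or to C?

Compare squared distances:
|pB|² = (21.5−36.5)² + (21.5−11)² = 225 + 110.25 = 335.25
|pC|² = (21.5−23.5)² + (21.5−8)² = 4 + 182.25 = 186.25
335.25 > 186.25, so C is closer.

C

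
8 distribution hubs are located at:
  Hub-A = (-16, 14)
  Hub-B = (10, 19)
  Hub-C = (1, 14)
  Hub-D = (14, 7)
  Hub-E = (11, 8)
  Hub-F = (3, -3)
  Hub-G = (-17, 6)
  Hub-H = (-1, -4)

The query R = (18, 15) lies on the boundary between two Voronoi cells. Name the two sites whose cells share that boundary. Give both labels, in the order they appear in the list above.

Squared distances from R to each site:
d²(R, Hub-A) = 1156 + 1 = 1157
d²(R, Hub-B) = 64 + 16 = 80
d²(R, Hub-C) = 289 + 1 = 290
d²(R, Hub-D) = 16 + 64 = 80
d²(R, Hub-E) = 49 + 49 = 98
d²(R, Hub-F) = 225 + 324 = 549
d²(R, Hub-G) = 1225 + 81 = 1306
d²(R, Hub-H) = 361 + 361 = 722
R is equidistant from Hub-B and Hub-D (both at squared distance 80), and every other site is strictly farther — so R lies on the Hub-B–Hub-D Voronoi edge.

Hub-B and Hub-D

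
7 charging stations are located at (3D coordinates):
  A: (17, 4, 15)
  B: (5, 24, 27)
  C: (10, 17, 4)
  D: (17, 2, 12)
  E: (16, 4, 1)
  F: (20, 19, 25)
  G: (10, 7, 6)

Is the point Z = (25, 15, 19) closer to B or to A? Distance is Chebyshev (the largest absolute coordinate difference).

d(Z,B) = max(20, 9, 8) = 20
d(Z,A) = max(8, 11, 4) = 11
20 > 11, so A is closer.

A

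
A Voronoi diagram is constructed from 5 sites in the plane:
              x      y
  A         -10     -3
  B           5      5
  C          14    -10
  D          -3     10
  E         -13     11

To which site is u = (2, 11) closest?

D

Compare squared distances (the ordering matches that of the actual distances):
|uA|² = (2−(-10))² + (11−(-3))² = 144 + 196 = 340
|uB|² = (2−5)² + (11−5)² = 9 + 36 = 45
|uC|² = (2−14)² + (11−(-10))² = 144 + 441 = 585
|uD|² = (2−(-3))² + (11−10)² = 25 + 1 = 26
|uE|² = (2−(-13))² + (11−11)² = 225 + 0 = 225
The smallest is to D, so u lies in the Voronoi region of D.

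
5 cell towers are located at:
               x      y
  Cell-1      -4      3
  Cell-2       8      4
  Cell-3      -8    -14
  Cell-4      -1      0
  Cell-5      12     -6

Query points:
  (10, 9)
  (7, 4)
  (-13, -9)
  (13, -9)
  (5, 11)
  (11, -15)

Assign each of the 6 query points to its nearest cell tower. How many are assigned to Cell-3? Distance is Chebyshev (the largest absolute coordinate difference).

1

(10, 9) — d to each: Cell-1:14, Cell-2:5, Cell-3:23, Cell-4:11, Cell-5:15 → nearest is Cell-2
(7, 4) — d to each: Cell-1:11, Cell-2:1, Cell-3:18, Cell-4:8, Cell-5:10 → nearest is Cell-2
(-13, -9) — d to each: Cell-1:12, Cell-2:21, Cell-3:5, Cell-4:12, Cell-5:25 → nearest is Cell-3
(13, -9) — d to each: Cell-1:17, Cell-2:13, Cell-3:21, Cell-4:14, Cell-5:3 → nearest is Cell-5
(5, 11) — d to each: Cell-1:9, Cell-2:7, Cell-3:25, Cell-4:11, Cell-5:17 → nearest is Cell-2
(11, -15) — d to each: Cell-1:18, Cell-2:19, Cell-3:19, Cell-4:15, Cell-5:9 → nearest is Cell-5
1 of the 6 points has Cell-3 as nearest.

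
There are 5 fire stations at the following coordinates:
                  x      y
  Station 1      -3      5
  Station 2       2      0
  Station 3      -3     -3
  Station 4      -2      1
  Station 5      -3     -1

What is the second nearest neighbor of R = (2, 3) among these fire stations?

Squared Euclidean distances:
d²(R, Station 1) = (2−(-3))² + (3−5)² = 25 + 4 = 29
d²(R, Station 2) = (2−2)² + (3−0)² = 0 + 9 = 9
d²(R, Station 3) = (2−(-3))² + (3−(-3))² = 25 + 36 = 61
d²(R, Station 4) = (2−(-2))² + (3−1)² = 16 + 4 = 20
d²(R, Station 5) = (2−(-3))² + (3−(-1))² = 25 + 16 = 41
Sorted ascending: Station 2, Station 4, Station 1, … — the second-nearest is Station 4.

Station 4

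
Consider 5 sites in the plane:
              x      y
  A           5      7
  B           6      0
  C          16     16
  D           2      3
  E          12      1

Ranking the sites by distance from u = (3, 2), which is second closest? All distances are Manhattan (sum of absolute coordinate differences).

d(u,A) = 2 + 5 = 7
d(u,B) = 3 + 2 = 5
d(u,C) = 13 + 14 = 27
d(u,D) = 1 + 1 = 2
d(u,E) = 9 + 1 = 10
Sorted ascending: D, B, A, … — the second-nearest is B.

B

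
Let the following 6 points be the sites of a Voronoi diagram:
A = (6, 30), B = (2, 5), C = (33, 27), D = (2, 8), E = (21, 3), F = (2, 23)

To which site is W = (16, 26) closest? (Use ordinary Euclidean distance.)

Since √ is increasing, it suffices to compare squared distances:
|WA|² = (16−6)² + (26−30)² = 100 + 16 = 116
|WB|² = (16−2)² + (26−5)² = 196 + 441 = 637
|WC|² = (16−33)² + (26−27)² = 289 + 1 = 290
|WD|² = (16−2)² + (26−8)² = 196 + 324 = 520
|WE|² = (16−21)² + (26−3)² = 25 + 529 = 554
|WF|² = (16−2)² + (26−23)² = 196 + 9 = 205
A is nearest.

A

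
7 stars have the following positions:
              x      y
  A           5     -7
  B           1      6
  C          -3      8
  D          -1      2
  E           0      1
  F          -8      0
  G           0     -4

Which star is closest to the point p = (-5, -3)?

Since √ is increasing, it suffices to compare squared distances:
|pA|² = (-5−5)² + (-3−(-7))² = 100 + 16 = 116
|pB|² = (-5−1)² + (-3−6)² = 36 + 81 = 117
|pC|² = (-5−(-3))² + (-3−8)² = 4 + 121 = 125
|pD|² = (-5−(-1))² + (-3−2)² = 16 + 25 = 41
|pE|² = (-5−0)² + (-3−1)² = 25 + 16 = 41
|pF|² = (-5−(-8))² + (-3−0)² = 9 + 9 = 18
|pG|² = (-5−0)² + (-3−(-4))² = 25 + 1 = 26
The smallest is to F, so p lies in the Voronoi region of F.

F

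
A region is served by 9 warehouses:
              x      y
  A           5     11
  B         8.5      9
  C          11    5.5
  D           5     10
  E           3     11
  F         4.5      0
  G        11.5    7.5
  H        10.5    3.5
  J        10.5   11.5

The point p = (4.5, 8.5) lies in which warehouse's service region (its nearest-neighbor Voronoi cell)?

Squared Euclidean distances:
|pA|² = (4.5−5)² + (8.5−11)² = 0.25 + 6.25 = 6.5
|pB|² = (4.5−8.5)² + (8.5−9)² = 16 + 0.25 = 16.25
|pC|² = (4.5−11)² + (8.5−5.5)² = 42.25 + 9 = 51.25
|pD|² = (4.5−5)² + (8.5−10)² = 0.25 + 2.25 = 2.5
|pE|² = (4.5−3)² + (8.5−11)² = 2.25 + 6.25 = 8.5
|pF|² = (4.5−4.5)² + (8.5−0)² = 0 + 72.25 = 72.25
|pG|² = (4.5−11.5)² + (8.5−7.5)² = 49 + 1 = 50
|pH|² = (4.5−10.5)² + (8.5−3.5)² = 36 + 25 = 61
|pJ|² = (4.5−10.5)² + (8.5−11.5)² = 36 + 9 = 45
The smallest is to D, so p lies in the Voronoi region of D.

D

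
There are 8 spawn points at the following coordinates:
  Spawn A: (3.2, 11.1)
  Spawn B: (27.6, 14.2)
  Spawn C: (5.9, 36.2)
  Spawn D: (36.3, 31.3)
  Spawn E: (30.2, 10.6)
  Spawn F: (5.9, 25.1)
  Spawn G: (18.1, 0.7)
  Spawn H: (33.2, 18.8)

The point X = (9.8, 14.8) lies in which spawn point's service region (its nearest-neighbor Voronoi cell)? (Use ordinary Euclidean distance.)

Spawn A

Since √ is increasing, it suffices to compare squared distances:
d²(X, Spawn A) = (9.8−3.2)² + (14.8−11.1)² = 43.56 + 13.69 = 57.25
d²(X, Spawn B) = (9.8−27.6)² + (14.8−14.2)² = 316.84 + 0.36 = 317.2
d²(X, Spawn C) = (9.8−5.9)² + (14.8−36.2)² = 15.21 + 457.96 = 473.17
d²(X, Spawn D) = (9.8−36.3)² + (14.8−31.3)² = 702.25 + 272.25 = 974.5
d²(X, Spawn E) = (9.8−30.2)² + (14.8−10.6)² = 416.16 + 17.64 = 433.8
d²(X, Spawn F) = (9.8−5.9)² + (14.8−25.1)² = 15.21 + 106.09 = 121.3
d²(X, Spawn G) = (9.8−18.1)² + (14.8−0.7)² = 68.89 + 198.81 = 267.7
d²(X, Spawn H) = (9.8−33.2)² + (14.8−18.8)² = 547.56 + 16 = 563.56
Spawn A is nearest.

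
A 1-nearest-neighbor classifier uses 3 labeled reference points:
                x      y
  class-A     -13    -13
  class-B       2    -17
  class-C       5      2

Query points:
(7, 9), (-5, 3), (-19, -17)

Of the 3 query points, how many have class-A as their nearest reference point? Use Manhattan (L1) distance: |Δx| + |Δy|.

1

(7, 9) — d to each: class-A:42, class-B:31, class-C:9 → nearest is class-C
(-5, 3) — d to each: class-A:24, class-B:27, class-C:11 → nearest is class-C
(-19, -17) — d to each: class-A:10, class-B:21, class-C:43 → nearest is class-A
1 of the 3 points has class-A as nearest.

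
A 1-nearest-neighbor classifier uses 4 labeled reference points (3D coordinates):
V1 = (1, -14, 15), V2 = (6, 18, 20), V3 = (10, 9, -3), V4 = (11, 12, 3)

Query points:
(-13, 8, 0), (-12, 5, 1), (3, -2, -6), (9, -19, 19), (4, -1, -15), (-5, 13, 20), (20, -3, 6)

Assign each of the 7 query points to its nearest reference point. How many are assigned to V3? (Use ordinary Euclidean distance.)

(-13, 8, 0) — d² to each: V1:905, V2:861, V3:539, V4:601 → nearest is V3
(-12, 5, 1) — d² to each: V1:726, V2:854, V3:516, V4:582 → nearest is V3
(3, -2, -6) — d² to each: V1:589, V2:1085, V3:179, V4:341 → nearest is V3
(9, -19, 19) — d² to each: V1:105, V2:1379, V3:1269, V4:1221 → nearest is V1
(4, -1, -15) — d² to each: V1:1078, V2:1590, V3:280, V4:542 → nearest is V3
(-5, 13, 20) — d² to each: V1:790, V2:146, V3:770, V4:546 → nearest is V2
(20, -3, 6) — d² to each: V1:563, V2:833, V3:325, V4:315 → nearest is V4
4 of the 7 points have V3 as nearest.

4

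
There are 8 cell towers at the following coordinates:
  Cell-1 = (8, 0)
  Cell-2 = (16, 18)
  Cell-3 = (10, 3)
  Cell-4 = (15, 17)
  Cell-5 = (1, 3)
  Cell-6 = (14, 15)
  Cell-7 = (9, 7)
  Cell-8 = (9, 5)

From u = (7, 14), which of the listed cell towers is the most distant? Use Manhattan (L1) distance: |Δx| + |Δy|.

Cell-5

d(u, Cell-1) = 1 + 14 = 15
d(u, Cell-2) = 9 + 4 = 13
d(u, Cell-3) = 3 + 11 = 14
d(u, Cell-4) = 8 + 3 = 11
d(u, Cell-5) = 6 + 11 = 17
d(u, Cell-6) = 7 + 1 = 8
d(u, Cell-7) = 2 + 7 = 9
d(u, Cell-8) = 2 + 9 = 11
The largest is to Cell-5.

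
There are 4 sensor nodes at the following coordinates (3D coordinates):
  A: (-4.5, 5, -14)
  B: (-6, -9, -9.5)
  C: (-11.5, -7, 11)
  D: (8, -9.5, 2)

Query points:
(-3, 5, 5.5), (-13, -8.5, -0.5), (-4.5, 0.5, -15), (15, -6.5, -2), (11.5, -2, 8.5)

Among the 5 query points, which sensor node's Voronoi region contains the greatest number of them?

D

(-3, 5, 5.5) — d² to each: A:382.5, B:430, C:246.5, D:343.5 → nearest is C
(-13, -8.5, -0.5) — d² to each: A:436.75, B:130.25, C:136.75, D:448.25 → nearest is B
(-4.5, 0.5, -15) — d² to each: A:21.25, B:122.75, C:781.25, D:545.25 → nearest is A
(15, -6.5, -2) — d² to each: A:656.5, B:503.5, C:871.5, D:74 → nearest is D
(11.5, -2, 8.5) — d² to each: A:811.25, B:679.25, C:560.25, D:110.75 → nearest is D
Tally — A:1, B:1, C:1, D:2. D captures the most (2).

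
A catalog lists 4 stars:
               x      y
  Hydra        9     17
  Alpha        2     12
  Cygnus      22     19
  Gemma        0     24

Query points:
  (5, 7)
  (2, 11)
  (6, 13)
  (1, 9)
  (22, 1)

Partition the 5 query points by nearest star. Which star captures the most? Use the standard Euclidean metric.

Alpha

(5, 7) — d² to each: Hydra:116, Alpha:34, Cygnus:433, Gemma:314 → nearest is Alpha
(2, 11) — d² to each: Hydra:85, Alpha:1, Cygnus:464, Gemma:173 → nearest is Alpha
(6, 13) — d² to each: Hydra:25, Alpha:17, Cygnus:292, Gemma:157 → nearest is Alpha
(1, 9) — d² to each: Hydra:128, Alpha:10, Cygnus:541, Gemma:226 → nearest is Alpha
(22, 1) — d² to each: Hydra:425, Alpha:521, Cygnus:324, Gemma:1013 → nearest is Cygnus
Tally — Alpha:4, Cygnus:1. Alpha captures the most (4).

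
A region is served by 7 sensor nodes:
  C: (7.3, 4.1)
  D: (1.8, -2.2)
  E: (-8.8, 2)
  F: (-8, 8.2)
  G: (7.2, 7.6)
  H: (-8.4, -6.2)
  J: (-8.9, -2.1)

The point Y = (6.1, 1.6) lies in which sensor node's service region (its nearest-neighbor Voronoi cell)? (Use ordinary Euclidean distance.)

Squared Euclidean distances:
|YC|² = (6.1−7.3)² + (1.6−4.1)² = 1.44 + 6.25 = 7.69
|YD|² = (6.1−1.8)² + (1.6−(-2.2))² = 18.49 + 14.44 = 32.93
|YE|² = (6.1−(-8.8))² + (1.6−2)² = 222.01 + 0.16 = 222.17
|YF|² = (6.1−(-8))² + (1.6−8.2)² = 198.81 + 43.56 = 242.37
|YG|² = (6.1−7.2)² + (1.6−7.6)² = 1.21 + 36 = 37.21
|YH|² = (6.1−(-8.4))² + (1.6−(-6.2))² = 210.25 + 60.84 = 271.09
|YJ|² = (6.1−(-8.9))² + (1.6−(-2.1))² = 225 + 13.69 = 238.69
C is nearest.

C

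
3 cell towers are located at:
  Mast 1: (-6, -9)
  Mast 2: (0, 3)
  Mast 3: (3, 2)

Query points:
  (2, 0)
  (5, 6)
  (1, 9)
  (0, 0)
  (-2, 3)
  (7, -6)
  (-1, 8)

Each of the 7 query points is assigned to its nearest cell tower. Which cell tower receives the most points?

Mast 2

(2, 0) — d² to each: Mast 1:145, Mast 2:13, Mast 3:5 → nearest is Mast 3
(5, 6) — d² to each: Mast 1:346, Mast 2:34, Mast 3:20 → nearest is Mast 3
(1, 9) — d² to each: Mast 1:373, Mast 2:37, Mast 3:53 → nearest is Mast 2
(0, 0) — d² to each: Mast 1:117, Mast 2:9, Mast 3:13 → nearest is Mast 2
(-2, 3) — d² to each: Mast 1:160, Mast 2:4, Mast 3:26 → nearest is Mast 2
(7, -6) — d² to each: Mast 1:178, Mast 2:130, Mast 3:80 → nearest is Mast 3
(-1, 8) — d² to each: Mast 1:314, Mast 2:26, Mast 3:52 → nearest is Mast 2
Tally — Mast 2:4, Mast 3:3. Mast 2 captures the most (4).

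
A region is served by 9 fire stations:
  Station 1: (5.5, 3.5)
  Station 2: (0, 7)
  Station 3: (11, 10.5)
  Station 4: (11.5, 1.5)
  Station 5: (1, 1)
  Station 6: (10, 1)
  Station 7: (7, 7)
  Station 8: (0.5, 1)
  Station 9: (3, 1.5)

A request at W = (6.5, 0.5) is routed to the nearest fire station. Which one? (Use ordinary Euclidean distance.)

Compare squared distances (the ordering matches that of the actual distances):
d²(W, Station 1) = (6.5−5.5)² + (0.5−3.5)² = 1 + 9 = 10
d²(W, Station 2) = (6.5−0)² + (0.5−7)² = 42.25 + 42.25 = 84.5
d²(W, Station 3) = (6.5−11)² + (0.5−10.5)² = 20.25 + 100 = 120.25
d²(W, Station 4) = (6.5−11.5)² + (0.5−1.5)² = 25 + 1 = 26
d²(W, Station 5) = (6.5−1)² + (0.5−1)² = 30.25 + 0.25 = 30.5
d²(W, Station 6) = (6.5−10)² + (0.5−1)² = 12.25 + 0.25 = 12.5
d²(W, Station 7) = (6.5−7)² + (0.5−7)² = 0.25 + 42.25 = 42.5
d²(W, Station 8) = (6.5−0.5)² + (0.5−1)² = 36 + 0.25 = 36.25
d²(W, Station 9) = (6.5−3)² + (0.5−1.5)² = 12.25 + 1 = 13.25
Minimum is at Station 1.

Station 1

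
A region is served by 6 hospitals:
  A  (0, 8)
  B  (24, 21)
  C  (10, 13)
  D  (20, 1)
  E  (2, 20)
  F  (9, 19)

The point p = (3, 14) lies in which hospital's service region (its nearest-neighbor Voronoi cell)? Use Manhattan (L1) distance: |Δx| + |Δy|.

E

d(p,A) = |3−0| + |14−8| = 3 + 6 = 9
d(p,B) = |3−24| + |14−21| = 21 + 7 = 28
d(p,C) = |3−10| + |14−13| = 7 + 1 = 8
d(p,D) = |3−20| + |14−1| = 17 + 13 = 30
d(p,E) = |3−2| + |14−20| = 1 + 6 = 7
d(p,F) = |3−9| + |14−19| = 6 + 5 = 11
The smallest is to E, so p lies in the Voronoi region of E.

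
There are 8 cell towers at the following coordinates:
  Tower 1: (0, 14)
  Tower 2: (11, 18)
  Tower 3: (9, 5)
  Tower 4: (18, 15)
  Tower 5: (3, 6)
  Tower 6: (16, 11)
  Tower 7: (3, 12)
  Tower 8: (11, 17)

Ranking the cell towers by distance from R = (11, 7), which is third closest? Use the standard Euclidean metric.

Compare squared distances (the ordering matches that of the actual distances):
d²(R, Tower 1) = 121 + 49 = 170
d²(R, Tower 2) = 0 + 121 = 121
d²(R, Tower 3) = 4 + 4 = 8
d²(R, Tower 4) = 49 + 64 = 113
d²(R, Tower 5) = 64 + 1 = 65
d²(R, Tower 6) = 25 + 16 = 41
d²(R, Tower 7) = 64 + 25 = 89
d²(R, Tower 8) = 0 + 100 = 100
Sorted ascending: Tower 3, Tower 6, Tower 5, Tower 7, … — the third-nearest is Tower 5.

Tower 5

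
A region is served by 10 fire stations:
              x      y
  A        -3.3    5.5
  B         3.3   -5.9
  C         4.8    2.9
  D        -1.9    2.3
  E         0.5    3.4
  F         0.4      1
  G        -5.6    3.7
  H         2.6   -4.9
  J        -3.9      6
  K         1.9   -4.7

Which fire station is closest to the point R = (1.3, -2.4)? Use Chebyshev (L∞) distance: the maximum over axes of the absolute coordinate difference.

d(R,A) = max(4.6, 7.9) = 7.9
d(R,B) = max(2, 3.5) = 3.5
d(R,C) = max(3.5, 5.3) = 5.3
d(R,D) = max(3.2, 4.7) = 4.7
d(R,E) = max(0.8, 5.8) = 5.8
d(R,F) = max(0.9, 3.4) = 3.4
d(R,G) = max(6.9, 6.1) = 6.9
d(R,H) = max(1.3, 2.5) = 2.5
d(R,J) = max(5.2, 8.4) = 8.4
d(R,K) = max(0.6, 2.3) = 2.3
Minimum is at K.

K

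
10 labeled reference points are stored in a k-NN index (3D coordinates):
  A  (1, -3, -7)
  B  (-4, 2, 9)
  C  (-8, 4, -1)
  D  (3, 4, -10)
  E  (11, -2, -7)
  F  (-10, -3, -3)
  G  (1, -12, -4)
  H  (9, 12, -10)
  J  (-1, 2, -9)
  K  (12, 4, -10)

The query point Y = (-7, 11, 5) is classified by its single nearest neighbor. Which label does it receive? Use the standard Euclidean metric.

C

Since √ is increasing, it suffices to compare squared distances:
|YA|² = (-7−1)² + (11−(-3))² + (5−(-7))² = 64 + 196 + 144 = 404
|YB|² = (-7−(-4))² + (11−2)² + (5−9)² = 9 + 81 + 16 = 106
|YC|² = (-7−(-8))² + (11−4)² + (5−(-1))² = 1 + 49 + 36 = 86
|YD|² = (-7−3)² + (11−4)² + (5−(-10))² = 100 + 49 + 225 = 374
|YE|² = (-7−11)² + (11−(-2))² + (5−(-7))² = 324 + 169 + 144 = 637
|YF|² = (-7−(-10))² + (11−(-3))² + (5−(-3))² = 9 + 196 + 64 = 269
|YG|² = (-7−1)² + (11−(-12))² + (5−(-4))² = 64 + 529 + 81 = 674
|YH|² = (-7−9)² + (11−12)² + (5−(-10))² = 256 + 1 + 225 = 482
|YJ|² = (-7−(-1))² + (11−2)² + (5−(-9))² = 36 + 81 + 196 = 313
|YK|² = (-7−12)² + (11−4)² + (5−(-10))² = 361 + 49 + 225 = 635
Minimum is at C.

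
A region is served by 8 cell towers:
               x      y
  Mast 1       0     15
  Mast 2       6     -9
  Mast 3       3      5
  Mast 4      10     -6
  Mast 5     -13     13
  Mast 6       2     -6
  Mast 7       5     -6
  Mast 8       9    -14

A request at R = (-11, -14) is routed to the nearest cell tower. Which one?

Compare squared distances (the ordering matches that of the actual distances):
d²(R, Mast 1) = 121 + 841 = 962
d²(R, Mast 2) = 289 + 25 = 314
d²(R, Mast 3) = 196 + 361 = 557
d²(R, Mast 4) = 441 + 64 = 505
d²(R, Mast 5) = 4 + 729 = 733
d²(R, Mast 6) = 169 + 64 = 233
d²(R, Mast 7) = 256 + 64 = 320
d²(R, Mast 8) = 400 + 0 = 400
Mast 6 is nearest.

Mast 6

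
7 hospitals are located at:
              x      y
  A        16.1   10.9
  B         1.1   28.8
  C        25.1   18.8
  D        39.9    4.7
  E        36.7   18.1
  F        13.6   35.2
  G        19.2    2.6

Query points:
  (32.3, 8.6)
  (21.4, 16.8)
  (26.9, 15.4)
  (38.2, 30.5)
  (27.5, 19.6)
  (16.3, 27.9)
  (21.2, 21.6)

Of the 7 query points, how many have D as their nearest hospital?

1

(32.3, 8.6) — d² to each: A:267.73, B:1381.48, C:155.88, D:72.97, E:109.61, F:1057.25, G:207.61 → nearest is D
(21.4, 16.8) — d² to each: A:62.9, B:556.09, C:17.69, D:488.66, E:235.78, F:399.4, G:206.48 → nearest is C
(26.9, 15.4) — d² to each: A:136.89, B:845.2, C:14.8, D:283.49, E:103.33, F:568.93, G:223.13 → nearest is C
(38.2, 30.5) — d² to each: A:872.57, B:1379.3, C:308.5, D:668.53, E:156.01, F:627.25, G:1139.41 → nearest is E
(27.5, 19.6) — d² to each: A:205.65, B:781.6, C:6.4, D:375.77, E:86.89, F:436.57, G:357.89 → nearest is C
(16.3, 27.9) — d² to each: A:289.04, B:231.85, C:160.25, D:1095.2, E:512.2, F:60.58, G:648.5 → nearest is F
(21.2, 21.6) — d² to each: A:140.5, B:455.85, C:23.05, D:635.3, E:252.5, F:242.72, G:365 → nearest is C
1 of the 7 points has D as nearest.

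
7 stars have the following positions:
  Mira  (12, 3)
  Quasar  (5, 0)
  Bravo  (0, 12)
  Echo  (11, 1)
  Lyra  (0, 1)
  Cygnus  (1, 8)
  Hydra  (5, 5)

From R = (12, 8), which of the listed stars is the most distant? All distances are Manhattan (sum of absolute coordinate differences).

d(R, Mira) = |12−12| + |8−3| = 0 + 5 = 5
d(R, Quasar) = |12−5| + |8−0| = 7 + 8 = 15
d(R, Bravo) = |12−0| + |8−12| = 12 + 4 = 16
d(R, Echo) = |12−11| + |8−1| = 1 + 7 = 8
d(R, Lyra) = |12−0| + |8−1| = 12 + 7 = 19
d(R, Cygnus) = |12−1| + |8−8| = 11 + 0 = 11
d(R, Hydra) = |12−5| + |8−5| = 7 + 3 = 10
The largest is to Lyra.

Lyra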